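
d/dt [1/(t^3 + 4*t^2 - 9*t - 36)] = (-3*t^2 - 8*t + 9)/(t^3 + 4*t^2 - 9*t - 36)^2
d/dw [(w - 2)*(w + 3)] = 2*w + 1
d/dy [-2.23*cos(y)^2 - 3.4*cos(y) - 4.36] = (4.46*cos(y) + 3.4)*sin(y)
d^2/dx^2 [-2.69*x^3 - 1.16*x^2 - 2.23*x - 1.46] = -16.14*x - 2.32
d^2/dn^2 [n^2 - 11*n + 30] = 2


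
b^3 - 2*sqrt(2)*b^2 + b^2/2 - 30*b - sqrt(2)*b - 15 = (b + 1/2)*(b - 5*sqrt(2))*(b + 3*sqrt(2))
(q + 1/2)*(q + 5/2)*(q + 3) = q^3 + 6*q^2 + 41*q/4 + 15/4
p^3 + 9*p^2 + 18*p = p*(p + 3)*(p + 6)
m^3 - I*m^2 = m^2*(m - I)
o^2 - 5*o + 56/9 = (o - 8/3)*(o - 7/3)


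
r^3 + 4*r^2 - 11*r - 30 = (r - 3)*(r + 2)*(r + 5)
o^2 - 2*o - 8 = (o - 4)*(o + 2)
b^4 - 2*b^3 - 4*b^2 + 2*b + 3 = (b - 3)*(b - 1)*(b + 1)^2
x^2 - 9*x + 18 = (x - 6)*(x - 3)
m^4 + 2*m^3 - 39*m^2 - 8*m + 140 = (m - 5)*(m - 2)*(m + 2)*(m + 7)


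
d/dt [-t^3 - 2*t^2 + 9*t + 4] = -3*t^2 - 4*t + 9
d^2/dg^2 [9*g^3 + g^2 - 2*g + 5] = 54*g + 2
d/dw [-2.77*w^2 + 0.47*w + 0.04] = 0.47 - 5.54*w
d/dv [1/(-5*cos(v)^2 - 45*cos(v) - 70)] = -(2*cos(v) + 9)*sin(v)/(5*(cos(v)^2 + 9*cos(v) + 14)^2)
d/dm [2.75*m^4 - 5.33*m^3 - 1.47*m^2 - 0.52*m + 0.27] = 11.0*m^3 - 15.99*m^2 - 2.94*m - 0.52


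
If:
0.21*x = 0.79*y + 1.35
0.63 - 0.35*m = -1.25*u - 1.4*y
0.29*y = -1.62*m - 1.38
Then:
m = -0.179012345679012*y - 0.851851851851852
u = -1.17012345679012*y - 0.742518518518518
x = 3.76190476190476*y + 6.42857142857143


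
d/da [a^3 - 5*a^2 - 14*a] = 3*a^2 - 10*a - 14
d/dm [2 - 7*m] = -7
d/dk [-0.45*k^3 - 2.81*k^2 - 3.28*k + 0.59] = -1.35*k^2 - 5.62*k - 3.28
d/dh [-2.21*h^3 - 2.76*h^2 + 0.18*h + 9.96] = -6.63*h^2 - 5.52*h + 0.18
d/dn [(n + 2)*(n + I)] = 2*n + 2 + I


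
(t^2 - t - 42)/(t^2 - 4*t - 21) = (t + 6)/(t + 3)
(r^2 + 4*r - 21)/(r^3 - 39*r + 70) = (r - 3)/(r^2 - 7*r + 10)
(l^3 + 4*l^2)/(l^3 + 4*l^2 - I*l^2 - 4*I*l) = l/(l - I)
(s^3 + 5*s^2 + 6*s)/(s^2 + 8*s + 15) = s*(s + 2)/(s + 5)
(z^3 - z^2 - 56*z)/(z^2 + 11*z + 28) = z*(z - 8)/(z + 4)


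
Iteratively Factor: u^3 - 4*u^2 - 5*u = (u)*(u^2 - 4*u - 5) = u*(u - 5)*(u + 1)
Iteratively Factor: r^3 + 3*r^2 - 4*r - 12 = (r + 2)*(r^2 + r - 6) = (r + 2)*(r + 3)*(r - 2)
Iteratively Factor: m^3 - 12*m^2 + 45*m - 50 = (m - 5)*(m^2 - 7*m + 10) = (m - 5)^2*(m - 2)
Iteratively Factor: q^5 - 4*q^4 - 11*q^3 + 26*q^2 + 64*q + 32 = (q - 4)*(q^4 - 11*q^2 - 18*q - 8) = (q - 4)*(q + 1)*(q^3 - q^2 - 10*q - 8) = (q - 4)*(q + 1)*(q + 2)*(q^2 - 3*q - 4) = (q - 4)^2*(q + 1)*(q + 2)*(q + 1)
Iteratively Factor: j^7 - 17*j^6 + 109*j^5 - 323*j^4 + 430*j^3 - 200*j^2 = (j)*(j^6 - 17*j^5 + 109*j^4 - 323*j^3 + 430*j^2 - 200*j) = j*(j - 1)*(j^5 - 16*j^4 + 93*j^3 - 230*j^2 + 200*j) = j*(j - 5)*(j - 1)*(j^4 - 11*j^3 + 38*j^2 - 40*j) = j*(j - 5)^2*(j - 1)*(j^3 - 6*j^2 + 8*j) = j*(j - 5)^2*(j - 4)*(j - 1)*(j^2 - 2*j) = j*(j - 5)^2*(j - 4)*(j - 2)*(j - 1)*(j)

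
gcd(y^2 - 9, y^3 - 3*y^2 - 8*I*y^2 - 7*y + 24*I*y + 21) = y - 3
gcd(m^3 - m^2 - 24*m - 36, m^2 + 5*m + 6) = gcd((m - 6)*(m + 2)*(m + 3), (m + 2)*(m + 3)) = m^2 + 5*m + 6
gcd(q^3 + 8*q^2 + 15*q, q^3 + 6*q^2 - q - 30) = q^2 + 8*q + 15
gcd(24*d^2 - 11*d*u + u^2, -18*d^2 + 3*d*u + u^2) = -3*d + u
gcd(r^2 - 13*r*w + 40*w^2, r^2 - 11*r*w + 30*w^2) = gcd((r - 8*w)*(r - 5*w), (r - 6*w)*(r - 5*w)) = r - 5*w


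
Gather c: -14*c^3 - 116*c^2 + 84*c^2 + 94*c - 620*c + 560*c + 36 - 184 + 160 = -14*c^3 - 32*c^2 + 34*c + 12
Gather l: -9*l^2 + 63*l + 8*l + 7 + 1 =-9*l^2 + 71*l + 8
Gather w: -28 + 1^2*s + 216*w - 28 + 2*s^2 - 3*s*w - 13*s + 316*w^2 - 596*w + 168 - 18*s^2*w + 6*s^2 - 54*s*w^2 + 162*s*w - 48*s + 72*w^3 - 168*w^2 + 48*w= 8*s^2 - 60*s + 72*w^3 + w^2*(148 - 54*s) + w*(-18*s^2 + 159*s - 332) + 112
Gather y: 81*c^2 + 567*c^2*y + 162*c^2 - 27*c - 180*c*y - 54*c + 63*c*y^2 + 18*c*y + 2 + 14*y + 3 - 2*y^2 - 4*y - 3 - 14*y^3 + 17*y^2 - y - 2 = 243*c^2 - 81*c - 14*y^3 + y^2*(63*c + 15) + y*(567*c^2 - 162*c + 9)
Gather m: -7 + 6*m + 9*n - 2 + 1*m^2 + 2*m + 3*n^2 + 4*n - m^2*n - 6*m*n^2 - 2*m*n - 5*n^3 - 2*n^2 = m^2*(1 - n) + m*(-6*n^2 - 2*n + 8) - 5*n^3 + n^2 + 13*n - 9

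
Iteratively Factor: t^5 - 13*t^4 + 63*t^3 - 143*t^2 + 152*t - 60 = (t - 3)*(t^4 - 10*t^3 + 33*t^2 - 44*t + 20) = (t - 3)*(t - 1)*(t^3 - 9*t^2 + 24*t - 20) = (t - 5)*(t - 3)*(t - 1)*(t^2 - 4*t + 4) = (t - 5)*(t - 3)*(t - 2)*(t - 1)*(t - 2)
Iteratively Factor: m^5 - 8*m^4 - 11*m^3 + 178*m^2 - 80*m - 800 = (m - 4)*(m^4 - 4*m^3 - 27*m^2 + 70*m + 200) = (m - 5)*(m - 4)*(m^3 + m^2 - 22*m - 40) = (m - 5)*(m - 4)*(m + 4)*(m^2 - 3*m - 10) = (m - 5)*(m - 4)*(m + 2)*(m + 4)*(m - 5)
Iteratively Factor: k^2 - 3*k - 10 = (k + 2)*(k - 5)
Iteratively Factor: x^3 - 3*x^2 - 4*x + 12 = (x + 2)*(x^2 - 5*x + 6) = (x - 3)*(x + 2)*(x - 2)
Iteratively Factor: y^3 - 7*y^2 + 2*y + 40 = (y + 2)*(y^2 - 9*y + 20) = (y - 4)*(y + 2)*(y - 5)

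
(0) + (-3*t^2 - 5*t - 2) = -3*t^2 - 5*t - 2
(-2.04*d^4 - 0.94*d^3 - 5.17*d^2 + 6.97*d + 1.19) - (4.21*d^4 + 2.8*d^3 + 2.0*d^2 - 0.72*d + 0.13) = -6.25*d^4 - 3.74*d^3 - 7.17*d^2 + 7.69*d + 1.06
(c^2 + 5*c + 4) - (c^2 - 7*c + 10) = 12*c - 6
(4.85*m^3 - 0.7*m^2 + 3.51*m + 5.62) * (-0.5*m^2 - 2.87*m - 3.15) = -2.425*m^5 - 13.5695*m^4 - 15.0235*m^3 - 10.6787*m^2 - 27.1859*m - 17.703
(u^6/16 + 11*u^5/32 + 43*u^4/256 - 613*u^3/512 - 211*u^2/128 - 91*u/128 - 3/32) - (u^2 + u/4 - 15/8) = u^6/16 + 11*u^5/32 + 43*u^4/256 - 613*u^3/512 - 339*u^2/128 - 123*u/128 + 57/32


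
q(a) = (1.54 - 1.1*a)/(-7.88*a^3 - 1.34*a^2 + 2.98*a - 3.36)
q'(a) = (1.54 - 1.1*a)*(23.64*a^2 + 2.68*a - 2.98)/(-7.88*a^3 - 1.34*a^2 + 2.98*a - 3.36)^2 - 1.1/(-7.88*a^3 - 1.34*a^2 + 2.98*a - 3.36) = (-17.336*a^3 + 34.9316*a^2 + 4.1272*a - 0.8932)/(62.0944*a^6 + 21.1184*a^5 - 45.1692*a^4 + 44.9672*a^3 + 17.8852*a^2 - 20.0256*a + 11.2896)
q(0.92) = -0.07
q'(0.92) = 0.30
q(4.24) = 0.01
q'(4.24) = -0.00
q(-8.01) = 0.00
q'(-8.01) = 0.00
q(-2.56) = 0.04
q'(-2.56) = 0.04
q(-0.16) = -0.45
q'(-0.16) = -0.04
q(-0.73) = -0.74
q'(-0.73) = 2.12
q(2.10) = 0.01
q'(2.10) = 0.00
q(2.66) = 0.01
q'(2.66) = -0.00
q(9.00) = 0.00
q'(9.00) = -0.00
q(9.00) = 0.00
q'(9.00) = -0.00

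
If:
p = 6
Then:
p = 6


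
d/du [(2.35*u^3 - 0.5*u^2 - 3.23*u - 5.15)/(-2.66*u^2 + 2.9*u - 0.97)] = (-6.251*u^4 + 13.63*u^3 - 16.8803*u^2 - 26.428*u + 18.0681)/(7.0756*u^4 - 15.428*u^3 + 13.5704*u^2 - 5.626*u + 0.9409)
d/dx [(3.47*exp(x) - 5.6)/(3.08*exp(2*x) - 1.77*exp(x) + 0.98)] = (-10.6876*exp(2*x) + 34.496*exp(x) - 6.5114)*exp(x)/(9.4864*exp(4*x) - 10.9032*exp(3*x) + 9.1697*exp(2*x) - 3.4692*exp(x) + 0.9604)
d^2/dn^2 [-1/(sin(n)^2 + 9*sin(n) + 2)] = (4*sin(n)^4 + 27*sin(n)^3 + 67*sin(n)^2 - 72*sin(n) - 158)/(sin(n)^2 + 9*sin(n) + 2)^3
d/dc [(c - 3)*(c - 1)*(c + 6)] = 3*c^2 + 4*c - 21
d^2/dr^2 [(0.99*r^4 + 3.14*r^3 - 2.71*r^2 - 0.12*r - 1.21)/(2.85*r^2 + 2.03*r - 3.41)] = (16.08255*r^6 + 34.36587*r^5 - 33.249744*r^4 + 6.67020999999986*r^3 - 209.266464*r^2 + 170.073354*r - 98.177002)/(23.149125*r^6 + 49.466025*r^5 - 47.85948*r^4 - 110.005903*r^3 + 57.263448*r^2 + 70.815129*r - 39.651821)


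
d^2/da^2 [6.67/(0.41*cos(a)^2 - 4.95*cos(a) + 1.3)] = (-4.484908*(1 - cos(a)^2)^2 + 40.610295*cos(a)^3 - 151.453689*cos(a)^2 - 124.14204*cos(a) + 324.238038)/(0.41*cos(a)^2 - 4.95*cos(a) + 1.3)^3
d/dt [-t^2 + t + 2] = 1 - 2*t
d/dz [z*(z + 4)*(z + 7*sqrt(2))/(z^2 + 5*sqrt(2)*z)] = (z^2 + 10*sqrt(2)*z - 8*sqrt(2) + 70)/(z^2 + 10*sqrt(2)*z + 50)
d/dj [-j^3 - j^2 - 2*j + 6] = -3*j^2 - 2*j - 2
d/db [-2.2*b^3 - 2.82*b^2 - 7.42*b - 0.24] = -6.6*b^2 - 5.64*b - 7.42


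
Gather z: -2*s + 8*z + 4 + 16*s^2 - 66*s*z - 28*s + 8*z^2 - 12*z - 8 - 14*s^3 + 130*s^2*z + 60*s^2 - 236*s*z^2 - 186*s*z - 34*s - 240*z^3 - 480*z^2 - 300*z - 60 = -14*s^3 + 76*s^2 - 64*s - 240*z^3 + z^2*(-236*s - 472) + z*(130*s^2 - 252*s - 304) - 64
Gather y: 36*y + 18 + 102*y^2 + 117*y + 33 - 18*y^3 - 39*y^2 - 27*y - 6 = -18*y^3 + 63*y^2 + 126*y + 45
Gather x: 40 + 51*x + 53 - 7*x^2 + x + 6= -7*x^2 + 52*x + 99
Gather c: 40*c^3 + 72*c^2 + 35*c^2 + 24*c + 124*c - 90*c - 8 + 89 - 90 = 40*c^3 + 107*c^2 + 58*c - 9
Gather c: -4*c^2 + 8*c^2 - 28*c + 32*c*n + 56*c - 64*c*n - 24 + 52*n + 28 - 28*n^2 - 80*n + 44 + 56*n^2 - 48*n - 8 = 4*c^2 + c*(28 - 32*n) + 28*n^2 - 76*n + 40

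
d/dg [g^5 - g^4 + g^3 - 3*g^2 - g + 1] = 5*g^4 - 4*g^3 + 3*g^2 - 6*g - 1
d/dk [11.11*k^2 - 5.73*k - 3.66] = 22.22*k - 5.73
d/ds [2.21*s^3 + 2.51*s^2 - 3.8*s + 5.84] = 6.63*s^2 + 5.02*s - 3.8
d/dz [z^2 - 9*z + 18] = 2*z - 9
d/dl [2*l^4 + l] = 8*l^3 + 1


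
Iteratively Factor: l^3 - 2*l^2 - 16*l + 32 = (l - 4)*(l^2 + 2*l - 8) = (l - 4)*(l + 4)*(l - 2)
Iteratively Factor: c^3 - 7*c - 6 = (c + 1)*(c^2 - c - 6) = (c + 1)*(c + 2)*(c - 3)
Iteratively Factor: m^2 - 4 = (m - 2)*(m + 2)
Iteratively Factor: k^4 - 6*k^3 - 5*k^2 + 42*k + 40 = (k + 1)*(k^3 - 7*k^2 + 2*k + 40) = (k - 5)*(k + 1)*(k^2 - 2*k - 8) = (k - 5)*(k + 1)*(k + 2)*(k - 4)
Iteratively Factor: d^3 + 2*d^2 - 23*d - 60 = (d + 4)*(d^2 - 2*d - 15) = (d - 5)*(d + 4)*(d + 3)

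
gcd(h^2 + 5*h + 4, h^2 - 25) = 1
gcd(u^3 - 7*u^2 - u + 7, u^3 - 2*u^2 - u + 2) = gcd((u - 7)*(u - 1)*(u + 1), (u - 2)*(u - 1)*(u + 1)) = u^2 - 1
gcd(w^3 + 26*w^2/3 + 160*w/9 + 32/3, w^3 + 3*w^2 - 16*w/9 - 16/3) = w + 4/3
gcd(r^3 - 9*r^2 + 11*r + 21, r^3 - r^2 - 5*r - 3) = r^2 - 2*r - 3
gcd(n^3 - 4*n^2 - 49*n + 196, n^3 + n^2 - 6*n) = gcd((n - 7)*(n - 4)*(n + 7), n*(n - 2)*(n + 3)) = 1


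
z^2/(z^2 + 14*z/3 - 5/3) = 3*z^2/(3*z^2 + 14*z - 5)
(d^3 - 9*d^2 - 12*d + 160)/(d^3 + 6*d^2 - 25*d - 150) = (d^2 - 4*d - 32)/(d^2 + 11*d + 30)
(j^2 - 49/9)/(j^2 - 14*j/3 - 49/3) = (j - 7/3)/(j - 7)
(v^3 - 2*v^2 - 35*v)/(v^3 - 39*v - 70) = v/(v + 2)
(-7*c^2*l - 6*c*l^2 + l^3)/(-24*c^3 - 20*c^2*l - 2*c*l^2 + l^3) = l*(7*c^2 + 6*c*l - l^2)/(24*c^3 + 20*c^2*l + 2*c*l^2 - l^3)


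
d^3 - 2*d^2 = d^2*(d - 2)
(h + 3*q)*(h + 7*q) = h^2 + 10*h*q + 21*q^2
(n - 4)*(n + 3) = n^2 - n - 12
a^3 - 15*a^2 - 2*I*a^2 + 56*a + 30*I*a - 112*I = (a - 8)*(a - 7)*(a - 2*I)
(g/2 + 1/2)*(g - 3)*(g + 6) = g^3/2 + 2*g^2 - 15*g/2 - 9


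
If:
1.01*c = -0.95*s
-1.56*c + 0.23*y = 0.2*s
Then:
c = 0.170703125*y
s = -0.181484375*y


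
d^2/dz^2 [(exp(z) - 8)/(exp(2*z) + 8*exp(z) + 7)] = (exp(4*z) - 40*exp(3*z) - 234*exp(2*z) - 344*exp(z) + 497)*exp(z)/(exp(6*z) + 24*exp(5*z) + 213*exp(4*z) + 848*exp(3*z) + 1491*exp(2*z) + 1176*exp(z) + 343)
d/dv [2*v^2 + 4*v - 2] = 4*v + 4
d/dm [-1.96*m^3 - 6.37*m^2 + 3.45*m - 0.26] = -5.88*m^2 - 12.74*m + 3.45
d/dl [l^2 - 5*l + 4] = 2*l - 5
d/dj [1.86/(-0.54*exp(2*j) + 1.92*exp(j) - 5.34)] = (2.0088*exp(j) - 3.5712)*exp(j)/(0.54*exp(2*j) - 1.92*exp(j) + 5.34)^2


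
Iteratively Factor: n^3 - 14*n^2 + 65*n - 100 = (n - 5)*(n^2 - 9*n + 20) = (n - 5)^2*(n - 4)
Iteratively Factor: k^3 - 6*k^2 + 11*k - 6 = (k - 1)*(k^2 - 5*k + 6) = (k - 3)*(k - 1)*(k - 2)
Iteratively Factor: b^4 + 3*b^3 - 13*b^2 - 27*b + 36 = (b + 4)*(b^3 - b^2 - 9*b + 9) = (b + 3)*(b + 4)*(b^2 - 4*b + 3) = (b - 3)*(b + 3)*(b + 4)*(b - 1)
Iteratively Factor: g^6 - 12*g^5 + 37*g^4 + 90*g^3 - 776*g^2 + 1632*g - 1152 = (g - 4)*(g^5 - 8*g^4 + 5*g^3 + 110*g^2 - 336*g + 288) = (g - 4)*(g + 4)*(g^4 - 12*g^3 + 53*g^2 - 102*g + 72) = (g - 4)*(g - 2)*(g + 4)*(g^3 - 10*g^2 + 33*g - 36) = (g - 4)*(g - 3)*(g - 2)*(g + 4)*(g^2 - 7*g + 12) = (g - 4)*(g - 3)^2*(g - 2)*(g + 4)*(g - 4)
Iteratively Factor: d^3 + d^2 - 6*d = (d - 2)*(d^2 + 3*d) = d*(d - 2)*(d + 3)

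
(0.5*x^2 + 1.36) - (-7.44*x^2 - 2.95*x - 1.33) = 7.94*x^2 + 2.95*x + 2.69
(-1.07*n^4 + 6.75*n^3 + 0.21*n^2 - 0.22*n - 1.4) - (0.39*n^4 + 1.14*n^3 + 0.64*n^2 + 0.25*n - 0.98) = -1.46*n^4 + 5.61*n^3 - 0.43*n^2 - 0.47*n - 0.42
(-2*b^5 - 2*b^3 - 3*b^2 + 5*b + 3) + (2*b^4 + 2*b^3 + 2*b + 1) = -2*b^5 + 2*b^4 - 3*b^2 + 7*b + 4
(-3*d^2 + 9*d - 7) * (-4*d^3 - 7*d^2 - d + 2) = 12*d^5 - 15*d^4 - 32*d^3 + 34*d^2 + 25*d - 14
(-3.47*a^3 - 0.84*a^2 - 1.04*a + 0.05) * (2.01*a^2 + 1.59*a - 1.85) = -6.9747*a^5 - 7.2057*a^4 + 2.9935*a^3 + 0.000899999999999901*a^2 + 2.0035*a - 0.0925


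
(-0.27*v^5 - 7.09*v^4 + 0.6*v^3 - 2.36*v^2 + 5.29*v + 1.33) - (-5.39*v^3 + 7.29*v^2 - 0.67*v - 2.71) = -0.27*v^5 - 7.09*v^4 + 5.99*v^3 - 9.65*v^2 + 5.96*v + 4.04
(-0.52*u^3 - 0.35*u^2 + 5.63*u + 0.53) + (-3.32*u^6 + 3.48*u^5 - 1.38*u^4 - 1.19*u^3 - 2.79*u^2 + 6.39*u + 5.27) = -3.32*u^6 + 3.48*u^5 - 1.38*u^4 - 1.71*u^3 - 3.14*u^2 + 12.02*u + 5.8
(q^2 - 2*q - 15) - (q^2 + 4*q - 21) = 6 - 6*q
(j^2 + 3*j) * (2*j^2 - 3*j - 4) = 2*j^4 + 3*j^3 - 13*j^2 - 12*j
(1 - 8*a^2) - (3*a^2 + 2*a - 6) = -11*a^2 - 2*a + 7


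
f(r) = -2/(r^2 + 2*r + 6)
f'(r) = -2*(-2*r - 2)/(r^2 + 2*r + 6)^2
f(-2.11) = -0.32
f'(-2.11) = -0.11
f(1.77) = -0.16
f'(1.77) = 0.07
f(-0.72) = -0.39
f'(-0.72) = 0.04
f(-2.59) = -0.27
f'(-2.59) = -0.11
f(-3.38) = -0.19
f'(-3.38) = -0.08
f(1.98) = -0.14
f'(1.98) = 0.06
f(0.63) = -0.26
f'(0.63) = 0.11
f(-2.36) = -0.29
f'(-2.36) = -0.12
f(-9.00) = -0.03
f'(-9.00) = -0.00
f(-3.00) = -0.22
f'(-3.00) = -0.10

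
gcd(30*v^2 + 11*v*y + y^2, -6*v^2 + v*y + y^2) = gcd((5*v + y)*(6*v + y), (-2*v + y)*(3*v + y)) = 1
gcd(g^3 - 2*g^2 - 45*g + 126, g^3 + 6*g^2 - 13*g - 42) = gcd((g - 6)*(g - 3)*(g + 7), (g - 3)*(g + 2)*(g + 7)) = g^2 + 4*g - 21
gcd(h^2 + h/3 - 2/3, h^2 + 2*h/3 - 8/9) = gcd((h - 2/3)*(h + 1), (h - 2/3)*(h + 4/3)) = h - 2/3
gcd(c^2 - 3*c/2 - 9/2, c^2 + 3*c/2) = c + 3/2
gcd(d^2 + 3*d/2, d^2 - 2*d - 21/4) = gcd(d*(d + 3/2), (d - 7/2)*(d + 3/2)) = d + 3/2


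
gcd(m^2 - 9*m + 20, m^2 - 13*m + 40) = m - 5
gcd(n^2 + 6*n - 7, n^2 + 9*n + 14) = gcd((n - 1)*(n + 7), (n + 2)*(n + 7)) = n + 7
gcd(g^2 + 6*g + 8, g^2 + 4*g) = g + 4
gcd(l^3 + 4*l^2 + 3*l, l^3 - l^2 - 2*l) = l^2 + l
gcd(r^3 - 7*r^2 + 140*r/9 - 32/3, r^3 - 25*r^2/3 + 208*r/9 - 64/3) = r^2 - 17*r/3 + 8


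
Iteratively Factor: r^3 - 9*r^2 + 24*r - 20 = (r - 2)*(r^2 - 7*r + 10) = (r - 5)*(r - 2)*(r - 2)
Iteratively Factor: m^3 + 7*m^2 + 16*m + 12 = (m + 3)*(m^2 + 4*m + 4) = (m + 2)*(m + 3)*(m + 2)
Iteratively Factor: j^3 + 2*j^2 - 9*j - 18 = (j + 2)*(j^2 - 9) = (j - 3)*(j + 2)*(j + 3)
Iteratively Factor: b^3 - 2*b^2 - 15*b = (b + 3)*(b^2 - 5*b) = (b - 5)*(b + 3)*(b)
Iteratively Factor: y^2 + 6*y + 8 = (y + 2)*(y + 4)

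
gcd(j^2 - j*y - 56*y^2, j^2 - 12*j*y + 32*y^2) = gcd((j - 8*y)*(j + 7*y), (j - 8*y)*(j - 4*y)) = -j + 8*y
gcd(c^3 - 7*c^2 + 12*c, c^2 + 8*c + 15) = 1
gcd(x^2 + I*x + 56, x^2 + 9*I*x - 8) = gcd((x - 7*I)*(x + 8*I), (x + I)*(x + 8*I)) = x + 8*I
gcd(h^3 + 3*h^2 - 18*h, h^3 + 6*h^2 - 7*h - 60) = h - 3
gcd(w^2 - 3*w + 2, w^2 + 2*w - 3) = w - 1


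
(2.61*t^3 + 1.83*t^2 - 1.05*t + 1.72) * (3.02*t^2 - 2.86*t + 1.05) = 7.8822*t^5 - 1.938*t^4 - 5.6643*t^3 + 10.1189*t^2 - 6.0217*t + 1.806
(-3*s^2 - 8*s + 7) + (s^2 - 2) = -2*s^2 - 8*s + 5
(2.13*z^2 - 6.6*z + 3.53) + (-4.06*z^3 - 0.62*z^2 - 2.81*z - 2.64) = -4.06*z^3 + 1.51*z^2 - 9.41*z + 0.89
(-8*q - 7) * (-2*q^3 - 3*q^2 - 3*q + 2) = 16*q^4 + 38*q^3 + 45*q^2 + 5*q - 14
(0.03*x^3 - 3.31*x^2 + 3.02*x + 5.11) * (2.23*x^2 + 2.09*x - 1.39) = 0.0669*x^5 - 7.3186*x^4 - 0.224999999999999*x^3 + 22.308*x^2 + 6.4821*x - 7.1029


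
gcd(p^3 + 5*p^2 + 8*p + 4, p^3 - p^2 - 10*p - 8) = p^2 + 3*p + 2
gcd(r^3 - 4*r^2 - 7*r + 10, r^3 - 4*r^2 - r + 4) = r - 1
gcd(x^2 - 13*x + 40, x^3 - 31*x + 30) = x - 5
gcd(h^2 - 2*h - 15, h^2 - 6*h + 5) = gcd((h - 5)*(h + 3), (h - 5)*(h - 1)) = h - 5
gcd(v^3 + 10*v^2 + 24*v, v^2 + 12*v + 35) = 1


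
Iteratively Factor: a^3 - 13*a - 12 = (a + 1)*(a^2 - a - 12) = (a - 4)*(a + 1)*(a + 3)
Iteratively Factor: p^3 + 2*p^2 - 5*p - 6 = (p - 2)*(p^2 + 4*p + 3) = (p - 2)*(p + 3)*(p + 1)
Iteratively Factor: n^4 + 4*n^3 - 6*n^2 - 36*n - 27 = (n - 3)*(n^3 + 7*n^2 + 15*n + 9) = (n - 3)*(n + 1)*(n^2 + 6*n + 9) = (n - 3)*(n + 1)*(n + 3)*(n + 3)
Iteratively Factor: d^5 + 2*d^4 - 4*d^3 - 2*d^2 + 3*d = (d - 1)*(d^4 + 3*d^3 - d^2 - 3*d) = d*(d - 1)*(d^3 + 3*d^2 - d - 3) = d*(d - 1)^2*(d^2 + 4*d + 3) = d*(d - 1)^2*(d + 1)*(d + 3)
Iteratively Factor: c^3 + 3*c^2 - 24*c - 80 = (c - 5)*(c^2 + 8*c + 16) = (c - 5)*(c + 4)*(c + 4)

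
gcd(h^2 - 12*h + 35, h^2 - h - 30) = 1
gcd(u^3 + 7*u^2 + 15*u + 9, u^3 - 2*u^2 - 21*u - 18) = u^2 + 4*u + 3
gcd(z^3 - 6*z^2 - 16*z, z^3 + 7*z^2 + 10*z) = z^2 + 2*z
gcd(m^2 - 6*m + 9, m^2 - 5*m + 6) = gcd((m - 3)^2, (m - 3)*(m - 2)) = m - 3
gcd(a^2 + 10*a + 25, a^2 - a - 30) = a + 5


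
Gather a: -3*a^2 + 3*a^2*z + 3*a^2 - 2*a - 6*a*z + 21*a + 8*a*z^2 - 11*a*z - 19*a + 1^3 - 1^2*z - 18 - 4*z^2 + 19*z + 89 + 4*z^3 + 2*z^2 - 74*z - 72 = 3*a^2*z + a*(8*z^2 - 17*z) + 4*z^3 - 2*z^2 - 56*z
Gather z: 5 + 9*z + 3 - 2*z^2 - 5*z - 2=-2*z^2 + 4*z + 6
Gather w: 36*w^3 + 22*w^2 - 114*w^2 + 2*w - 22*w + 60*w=36*w^3 - 92*w^2 + 40*w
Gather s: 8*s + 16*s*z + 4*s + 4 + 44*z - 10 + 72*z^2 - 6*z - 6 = s*(16*z + 12) + 72*z^2 + 38*z - 12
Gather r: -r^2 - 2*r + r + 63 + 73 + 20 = -r^2 - r + 156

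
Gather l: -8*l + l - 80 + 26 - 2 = -7*l - 56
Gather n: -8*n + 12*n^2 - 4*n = 12*n^2 - 12*n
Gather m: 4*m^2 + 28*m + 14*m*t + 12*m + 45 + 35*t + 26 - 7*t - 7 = 4*m^2 + m*(14*t + 40) + 28*t + 64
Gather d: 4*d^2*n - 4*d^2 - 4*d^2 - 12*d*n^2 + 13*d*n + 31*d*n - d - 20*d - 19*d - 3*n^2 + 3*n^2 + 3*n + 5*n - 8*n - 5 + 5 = d^2*(4*n - 8) + d*(-12*n^2 + 44*n - 40)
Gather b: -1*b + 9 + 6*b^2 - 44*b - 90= 6*b^2 - 45*b - 81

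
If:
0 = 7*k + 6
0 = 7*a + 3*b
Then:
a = -3*b/7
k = -6/7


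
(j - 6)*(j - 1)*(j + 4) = j^3 - 3*j^2 - 22*j + 24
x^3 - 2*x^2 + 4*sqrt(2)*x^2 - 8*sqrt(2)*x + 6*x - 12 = (x - 2)*(x + sqrt(2))*(x + 3*sqrt(2))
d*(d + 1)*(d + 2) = d^3 + 3*d^2 + 2*d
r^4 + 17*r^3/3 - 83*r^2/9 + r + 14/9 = (r - 1)*(r - 2/3)*(r + 1/3)*(r + 7)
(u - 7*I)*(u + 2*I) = u^2 - 5*I*u + 14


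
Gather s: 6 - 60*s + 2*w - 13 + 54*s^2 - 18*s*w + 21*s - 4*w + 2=54*s^2 + s*(-18*w - 39) - 2*w - 5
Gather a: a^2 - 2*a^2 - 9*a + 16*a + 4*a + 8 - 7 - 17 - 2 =-a^2 + 11*a - 18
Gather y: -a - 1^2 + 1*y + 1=-a + y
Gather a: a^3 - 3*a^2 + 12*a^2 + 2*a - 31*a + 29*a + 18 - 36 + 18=a^3 + 9*a^2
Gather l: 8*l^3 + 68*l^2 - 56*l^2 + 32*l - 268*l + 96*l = 8*l^3 + 12*l^2 - 140*l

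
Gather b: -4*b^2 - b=-4*b^2 - b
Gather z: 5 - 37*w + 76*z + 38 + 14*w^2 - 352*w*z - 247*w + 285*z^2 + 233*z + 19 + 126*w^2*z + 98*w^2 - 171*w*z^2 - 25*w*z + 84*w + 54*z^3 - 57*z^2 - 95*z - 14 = 112*w^2 - 200*w + 54*z^3 + z^2*(228 - 171*w) + z*(126*w^2 - 377*w + 214) + 48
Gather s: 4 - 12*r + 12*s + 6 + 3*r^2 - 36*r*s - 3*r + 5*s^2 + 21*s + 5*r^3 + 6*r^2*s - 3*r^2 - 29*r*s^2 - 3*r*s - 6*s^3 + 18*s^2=5*r^3 - 15*r - 6*s^3 + s^2*(23 - 29*r) + s*(6*r^2 - 39*r + 33) + 10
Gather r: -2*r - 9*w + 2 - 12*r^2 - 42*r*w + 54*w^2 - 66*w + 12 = -12*r^2 + r*(-42*w - 2) + 54*w^2 - 75*w + 14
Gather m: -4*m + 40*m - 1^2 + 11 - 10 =36*m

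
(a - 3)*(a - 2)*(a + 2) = a^3 - 3*a^2 - 4*a + 12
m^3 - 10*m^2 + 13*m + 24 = (m - 8)*(m - 3)*(m + 1)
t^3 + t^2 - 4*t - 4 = (t - 2)*(t + 1)*(t + 2)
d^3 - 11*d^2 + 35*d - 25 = (d - 5)^2*(d - 1)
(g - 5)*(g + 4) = g^2 - g - 20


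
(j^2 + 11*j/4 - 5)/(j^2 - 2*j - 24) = (j - 5/4)/(j - 6)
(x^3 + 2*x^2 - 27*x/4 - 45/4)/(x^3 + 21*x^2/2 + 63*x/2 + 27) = (x - 5/2)/(x + 6)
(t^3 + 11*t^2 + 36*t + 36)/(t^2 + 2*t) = t + 9 + 18/t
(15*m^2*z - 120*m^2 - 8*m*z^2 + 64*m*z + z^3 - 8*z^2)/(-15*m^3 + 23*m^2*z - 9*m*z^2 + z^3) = (z - 8)/(-m + z)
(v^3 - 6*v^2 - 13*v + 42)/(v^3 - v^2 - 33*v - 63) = (v - 2)/(v + 3)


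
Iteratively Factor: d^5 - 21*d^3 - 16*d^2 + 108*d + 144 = (d + 2)*(d^4 - 2*d^3 - 17*d^2 + 18*d + 72) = (d + 2)*(d + 3)*(d^3 - 5*d^2 - 2*d + 24) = (d - 3)*(d + 2)*(d + 3)*(d^2 - 2*d - 8) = (d - 3)*(d + 2)^2*(d + 3)*(d - 4)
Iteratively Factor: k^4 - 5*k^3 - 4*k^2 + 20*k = (k - 5)*(k^3 - 4*k) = (k - 5)*(k + 2)*(k^2 - 2*k) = (k - 5)*(k - 2)*(k + 2)*(k)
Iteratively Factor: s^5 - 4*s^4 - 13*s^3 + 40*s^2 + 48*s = (s + 1)*(s^4 - 5*s^3 - 8*s^2 + 48*s) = (s + 1)*(s + 3)*(s^3 - 8*s^2 + 16*s) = (s - 4)*(s + 1)*(s + 3)*(s^2 - 4*s) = s*(s - 4)*(s + 1)*(s + 3)*(s - 4)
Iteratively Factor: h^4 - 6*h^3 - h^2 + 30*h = (h - 5)*(h^3 - h^2 - 6*h) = (h - 5)*(h - 3)*(h^2 + 2*h) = h*(h - 5)*(h - 3)*(h + 2)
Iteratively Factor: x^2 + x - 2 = (x + 2)*(x - 1)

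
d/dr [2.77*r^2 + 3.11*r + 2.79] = 5.54*r + 3.11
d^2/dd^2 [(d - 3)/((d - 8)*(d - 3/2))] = 4*(4*d^3 - 36*d^2 + 198*d - 483)/(8*d^6 - 228*d^5 + 2454*d^4 - 12331*d^3 + 29448*d^2 - 32832*d + 13824)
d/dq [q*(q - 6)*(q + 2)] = 3*q^2 - 8*q - 12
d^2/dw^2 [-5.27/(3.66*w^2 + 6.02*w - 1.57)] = (141.189624*w^2 + 232.229928*w - 5.27*(7.32*w + 6.02)*(14.64*w + 12.04) - 60.564948)/(3.66*w^2 + 6.02*w - 1.57)^3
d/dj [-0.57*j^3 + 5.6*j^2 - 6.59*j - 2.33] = -1.71*j^2 + 11.2*j - 6.59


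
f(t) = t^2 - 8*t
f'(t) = 2*t - 8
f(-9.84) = 175.55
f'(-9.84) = -27.68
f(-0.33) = 2.75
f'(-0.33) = -8.66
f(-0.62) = 5.34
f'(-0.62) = -9.24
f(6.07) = -11.72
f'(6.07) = 4.14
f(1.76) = -10.98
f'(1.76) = -4.48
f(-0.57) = 4.88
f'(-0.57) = -9.14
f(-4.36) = 53.89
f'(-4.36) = -16.72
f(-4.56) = 57.27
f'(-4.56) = -17.12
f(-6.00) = 84.00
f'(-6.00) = -20.00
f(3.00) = -15.00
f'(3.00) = -2.00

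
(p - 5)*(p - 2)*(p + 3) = p^3 - 4*p^2 - 11*p + 30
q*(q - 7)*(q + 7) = q^3 - 49*q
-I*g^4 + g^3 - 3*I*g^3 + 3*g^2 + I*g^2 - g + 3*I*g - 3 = (g - 1)*(g + 1)*(g + 3)*(-I*g + 1)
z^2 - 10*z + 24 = (z - 6)*(z - 4)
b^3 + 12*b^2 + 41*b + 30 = (b + 1)*(b + 5)*(b + 6)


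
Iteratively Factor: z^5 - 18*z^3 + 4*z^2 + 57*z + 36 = (z + 1)*(z^4 - z^3 - 17*z^2 + 21*z + 36) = (z + 1)^2*(z^3 - 2*z^2 - 15*z + 36) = (z - 3)*(z + 1)^2*(z^2 + z - 12) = (z - 3)*(z + 1)^2*(z + 4)*(z - 3)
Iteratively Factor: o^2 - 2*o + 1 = (o - 1)*(o - 1)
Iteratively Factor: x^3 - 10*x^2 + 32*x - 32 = (x - 4)*(x^2 - 6*x + 8) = (x - 4)*(x - 2)*(x - 4)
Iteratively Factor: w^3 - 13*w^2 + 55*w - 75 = (w - 5)*(w^2 - 8*w + 15) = (w - 5)*(w - 3)*(w - 5)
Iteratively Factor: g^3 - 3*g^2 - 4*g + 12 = (g - 3)*(g^2 - 4) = (g - 3)*(g - 2)*(g + 2)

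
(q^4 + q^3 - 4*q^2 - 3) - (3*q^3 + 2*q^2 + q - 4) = q^4 - 2*q^3 - 6*q^2 - q + 1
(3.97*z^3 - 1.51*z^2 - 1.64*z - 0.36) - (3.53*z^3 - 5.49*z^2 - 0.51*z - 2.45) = 0.44*z^3 + 3.98*z^2 - 1.13*z + 2.09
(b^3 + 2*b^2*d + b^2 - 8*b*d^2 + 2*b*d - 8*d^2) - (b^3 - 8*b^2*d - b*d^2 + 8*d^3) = 10*b^2*d + b^2 - 7*b*d^2 + 2*b*d - 8*d^3 - 8*d^2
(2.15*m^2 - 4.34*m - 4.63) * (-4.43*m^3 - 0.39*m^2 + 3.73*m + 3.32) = -9.5245*m^5 + 18.3877*m^4 + 30.223*m^3 - 7.2445*m^2 - 31.6787*m - 15.3716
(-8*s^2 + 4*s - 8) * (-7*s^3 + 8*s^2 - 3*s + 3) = 56*s^5 - 92*s^4 + 112*s^3 - 100*s^2 + 36*s - 24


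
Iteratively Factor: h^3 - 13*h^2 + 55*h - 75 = (h - 5)*(h^2 - 8*h + 15) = (h - 5)^2*(h - 3)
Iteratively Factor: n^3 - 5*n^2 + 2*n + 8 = (n - 4)*(n^2 - n - 2) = (n - 4)*(n + 1)*(n - 2)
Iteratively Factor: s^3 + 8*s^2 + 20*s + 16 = (s + 4)*(s^2 + 4*s + 4) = (s + 2)*(s + 4)*(s + 2)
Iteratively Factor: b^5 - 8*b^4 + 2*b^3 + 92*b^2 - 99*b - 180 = (b + 3)*(b^4 - 11*b^3 + 35*b^2 - 13*b - 60) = (b - 3)*(b + 3)*(b^3 - 8*b^2 + 11*b + 20) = (b - 3)*(b + 1)*(b + 3)*(b^2 - 9*b + 20) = (b - 4)*(b - 3)*(b + 1)*(b + 3)*(b - 5)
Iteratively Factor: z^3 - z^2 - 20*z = (z + 4)*(z^2 - 5*z) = (z - 5)*(z + 4)*(z)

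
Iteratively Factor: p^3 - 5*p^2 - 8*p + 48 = (p - 4)*(p^2 - p - 12) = (p - 4)*(p + 3)*(p - 4)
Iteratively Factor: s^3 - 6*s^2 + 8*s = (s - 2)*(s^2 - 4*s) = s*(s - 2)*(s - 4)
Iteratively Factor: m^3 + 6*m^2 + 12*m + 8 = (m + 2)*(m^2 + 4*m + 4) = (m + 2)^2*(m + 2)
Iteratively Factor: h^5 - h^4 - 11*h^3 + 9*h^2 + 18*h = (h + 3)*(h^4 - 4*h^3 + h^2 + 6*h) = h*(h + 3)*(h^3 - 4*h^2 + h + 6) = h*(h - 3)*(h + 3)*(h^2 - h - 2) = h*(h - 3)*(h - 2)*(h + 3)*(h + 1)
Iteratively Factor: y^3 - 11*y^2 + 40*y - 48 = (y - 4)*(y^2 - 7*y + 12) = (y - 4)^2*(y - 3)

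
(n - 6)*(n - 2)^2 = n^3 - 10*n^2 + 28*n - 24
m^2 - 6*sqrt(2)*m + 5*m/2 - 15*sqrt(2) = (m + 5/2)*(m - 6*sqrt(2))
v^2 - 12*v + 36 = (v - 6)^2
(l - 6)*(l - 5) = l^2 - 11*l + 30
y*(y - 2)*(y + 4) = y^3 + 2*y^2 - 8*y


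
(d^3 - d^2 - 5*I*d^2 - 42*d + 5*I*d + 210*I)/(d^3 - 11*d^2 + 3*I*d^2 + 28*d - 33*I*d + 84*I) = (d^2 + d*(6 - 5*I) - 30*I)/(d^2 + d*(-4 + 3*I) - 12*I)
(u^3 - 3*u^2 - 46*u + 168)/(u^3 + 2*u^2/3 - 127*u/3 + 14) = 3*(u - 4)/(3*u - 1)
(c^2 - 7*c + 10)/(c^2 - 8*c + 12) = (c - 5)/(c - 6)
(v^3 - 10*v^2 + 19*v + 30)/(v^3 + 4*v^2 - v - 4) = (v^2 - 11*v + 30)/(v^2 + 3*v - 4)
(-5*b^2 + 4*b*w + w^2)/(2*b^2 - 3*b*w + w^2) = (5*b + w)/(-2*b + w)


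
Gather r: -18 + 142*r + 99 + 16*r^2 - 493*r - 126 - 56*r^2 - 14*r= -40*r^2 - 365*r - 45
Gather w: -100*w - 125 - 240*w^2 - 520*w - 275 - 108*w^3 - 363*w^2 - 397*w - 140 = -108*w^3 - 603*w^2 - 1017*w - 540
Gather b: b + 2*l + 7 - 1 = b + 2*l + 6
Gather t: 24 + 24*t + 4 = 24*t + 28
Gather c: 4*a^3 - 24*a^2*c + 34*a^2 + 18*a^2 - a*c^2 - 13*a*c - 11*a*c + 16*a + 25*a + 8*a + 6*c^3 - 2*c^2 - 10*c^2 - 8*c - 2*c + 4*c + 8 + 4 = 4*a^3 + 52*a^2 + 49*a + 6*c^3 + c^2*(-a - 12) + c*(-24*a^2 - 24*a - 6) + 12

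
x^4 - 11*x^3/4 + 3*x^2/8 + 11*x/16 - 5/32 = (x - 5/2)*(x - 1/2)*(x - 1/4)*(x + 1/2)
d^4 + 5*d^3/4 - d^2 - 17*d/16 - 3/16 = (d - 1)*(d + 1/4)*(d + 1/2)*(d + 3/2)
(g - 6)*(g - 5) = g^2 - 11*g + 30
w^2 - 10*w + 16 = (w - 8)*(w - 2)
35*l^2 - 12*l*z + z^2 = (-7*l + z)*(-5*l + z)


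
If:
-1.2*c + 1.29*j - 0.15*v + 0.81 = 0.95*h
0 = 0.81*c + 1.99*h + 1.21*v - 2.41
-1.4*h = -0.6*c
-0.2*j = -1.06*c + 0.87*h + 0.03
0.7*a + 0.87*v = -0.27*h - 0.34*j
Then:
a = -2.39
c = -0.10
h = -0.04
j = -0.51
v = 2.14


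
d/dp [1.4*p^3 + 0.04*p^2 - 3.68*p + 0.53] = 4.2*p^2 + 0.08*p - 3.68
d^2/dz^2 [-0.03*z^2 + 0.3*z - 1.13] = -0.0600000000000000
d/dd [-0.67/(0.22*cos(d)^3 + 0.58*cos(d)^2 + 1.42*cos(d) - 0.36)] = (0.4422*sin(d)^2 - 0.7772*cos(d) - 1.3936)*sin(d)/(0.22*cos(d)^3 + 0.58*cos(d)^2 + 1.42*cos(d) - 0.36)^2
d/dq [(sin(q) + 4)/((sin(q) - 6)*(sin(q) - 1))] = (-8*sin(q) + cos(q)^2 + 33)*cos(q)/((sin(q) - 6)^2*(sin(q) - 1)^2)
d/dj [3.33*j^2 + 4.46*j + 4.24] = 6.66*j + 4.46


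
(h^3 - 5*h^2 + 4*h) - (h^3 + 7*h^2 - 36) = -12*h^2 + 4*h + 36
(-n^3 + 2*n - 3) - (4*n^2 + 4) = -n^3 - 4*n^2 + 2*n - 7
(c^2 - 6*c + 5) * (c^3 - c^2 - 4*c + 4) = c^5 - 7*c^4 + 7*c^3 + 23*c^2 - 44*c + 20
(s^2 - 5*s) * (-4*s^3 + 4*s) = -4*s^5 + 20*s^4 + 4*s^3 - 20*s^2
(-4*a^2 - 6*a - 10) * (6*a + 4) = -24*a^3 - 52*a^2 - 84*a - 40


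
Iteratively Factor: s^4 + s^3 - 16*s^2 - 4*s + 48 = (s + 4)*(s^3 - 3*s^2 - 4*s + 12) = (s - 2)*(s + 4)*(s^2 - s - 6) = (s - 3)*(s - 2)*(s + 4)*(s + 2)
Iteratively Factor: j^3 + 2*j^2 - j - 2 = (j - 1)*(j^2 + 3*j + 2) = (j - 1)*(j + 2)*(j + 1)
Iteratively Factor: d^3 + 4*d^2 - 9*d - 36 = (d + 4)*(d^2 - 9) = (d - 3)*(d + 4)*(d + 3)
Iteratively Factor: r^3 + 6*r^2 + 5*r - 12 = (r + 4)*(r^2 + 2*r - 3) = (r - 1)*(r + 4)*(r + 3)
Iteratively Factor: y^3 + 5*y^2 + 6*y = (y)*(y^2 + 5*y + 6) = y*(y + 3)*(y + 2)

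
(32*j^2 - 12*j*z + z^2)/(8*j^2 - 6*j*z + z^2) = (-8*j + z)/(-2*j + z)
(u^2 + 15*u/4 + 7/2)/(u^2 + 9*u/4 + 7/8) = 2*(u + 2)/(2*u + 1)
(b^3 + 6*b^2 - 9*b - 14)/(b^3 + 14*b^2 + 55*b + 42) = (b - 2)/(b + 6)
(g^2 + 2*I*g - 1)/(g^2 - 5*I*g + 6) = (g + I)/(g - 6*I)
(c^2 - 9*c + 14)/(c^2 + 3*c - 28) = (c^2 - 9*c + 14)/(c^2 + 3*c - 28)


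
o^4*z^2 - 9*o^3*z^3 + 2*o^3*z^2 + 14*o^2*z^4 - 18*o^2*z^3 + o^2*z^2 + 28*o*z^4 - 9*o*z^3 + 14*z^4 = (o - 7*z)*(o - 2*z)*(o*z + z)^2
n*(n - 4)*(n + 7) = n^3 + 3*n^2 - 28*n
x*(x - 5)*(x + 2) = x^3 - 3*x^2 - 10*x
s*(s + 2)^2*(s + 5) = s^4 + 9*s^3 + 24*s^2 + 20*s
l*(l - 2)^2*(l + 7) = l^4 + 3*l^3 - 24*l^2 + 28*l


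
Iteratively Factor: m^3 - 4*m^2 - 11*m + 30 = (m - 2)*(m^2 - 2*m - 15) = (m - 5)*(m - 2)*(m + 3)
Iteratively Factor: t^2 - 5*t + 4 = (t - 4)*(t - 1)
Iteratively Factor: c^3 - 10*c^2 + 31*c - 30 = (c - 3)*(c^2 - 7*c + 10) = (c - 5)*(c - 3)*(c - 2)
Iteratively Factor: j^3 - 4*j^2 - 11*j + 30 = (j + 3)*(j^2 - 7*j + 10) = (j - 2)*(j + 3)*(j - 5)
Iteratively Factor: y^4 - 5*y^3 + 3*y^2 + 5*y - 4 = (y - 1)*(y^3 - 4*y^2 - y + 4) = (y - 4)*(y - 1)*(y^2 - 1) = (y - 4)*(y - 1)^2*(y + 1)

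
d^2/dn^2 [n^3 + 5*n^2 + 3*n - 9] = 6*n + 10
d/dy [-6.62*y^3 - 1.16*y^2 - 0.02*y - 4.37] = -19.86*y^2 - 2.32*y - 0.02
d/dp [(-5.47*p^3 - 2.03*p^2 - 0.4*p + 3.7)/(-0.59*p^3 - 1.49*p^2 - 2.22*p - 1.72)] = (6.9526*p^4 + 23.8148*p^3 + 38.6848*p^2 + 18.0092*p + 8.902)/(0.3481*p^6 + 1.7582*p^5 + 4.8397*p^4 + 8.6452*p^3 + 10.054*p^2 + 7.6368*p + 2.9584)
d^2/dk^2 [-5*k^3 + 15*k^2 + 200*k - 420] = 30 - 30*k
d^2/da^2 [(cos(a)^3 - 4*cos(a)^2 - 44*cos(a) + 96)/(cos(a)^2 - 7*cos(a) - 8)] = -(sin(a)^4 + 10*sin(a)^2 + 73*cos(a)/4 + 3*cos(3*a)/4 + 19)/(cos(a) + 1)^3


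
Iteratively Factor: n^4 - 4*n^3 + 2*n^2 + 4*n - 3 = (n - 1)*(n^3 - 3*n^2 - n + 3) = (n - 3)*(n - 1)*(n^2 - 1) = (n - 3)*(n - 1)*(n + 1)*(n - 1)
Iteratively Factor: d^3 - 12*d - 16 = (d + 2)*(d^2 - 2*d - 8) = (d + 2)^2*(d - 4)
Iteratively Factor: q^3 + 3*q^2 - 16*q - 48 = (q + 3)*(q^2 - 16) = (q + 3)*(q + 4)*(q - 4)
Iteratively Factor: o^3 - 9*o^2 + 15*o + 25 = (o - 5)*(o^2 - 4*o - 5) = (o - 5)^2*(o + 1)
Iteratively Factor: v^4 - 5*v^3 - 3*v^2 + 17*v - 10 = (v - 5)*(v^3 - 3*v + 2) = (v - 5)*(v - 1)*(v^2 + v - 2) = (v - 5)*(v - 1)^2*(v + 2)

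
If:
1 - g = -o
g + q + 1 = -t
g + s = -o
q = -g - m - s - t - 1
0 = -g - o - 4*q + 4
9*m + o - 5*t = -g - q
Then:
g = -5/44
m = -27/22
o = -49/44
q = 115/88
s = 27/22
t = -193/88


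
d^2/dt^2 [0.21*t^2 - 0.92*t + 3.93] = 0.420000000000000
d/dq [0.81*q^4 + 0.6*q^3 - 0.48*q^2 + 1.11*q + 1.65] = 3.24*q^3 + 1.8*q^2 - 0.96*q + 1.11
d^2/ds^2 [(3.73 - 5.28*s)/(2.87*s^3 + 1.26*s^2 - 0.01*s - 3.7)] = (-260.944992*s^5 + 254.122428*s^4 + 198.746688*s^3 - 637.931658*s^2 + 89.679072*s + 35.169986)/(23.639903*s^9 + 31.135482*s^8 + 13.422129*s^7 - 89.646186*s^6 - 80.326407*s^5 - 16.984842*s^4 + 118.150619*s^3 + 51.74709*s^2 - 0.4107*s - 50.653)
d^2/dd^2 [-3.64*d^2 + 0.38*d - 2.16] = -7.28000000000000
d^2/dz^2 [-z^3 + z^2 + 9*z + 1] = 2 - 6*z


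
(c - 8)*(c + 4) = c^2 - 4*c - 32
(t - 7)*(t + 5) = t^2 - 2*t - 35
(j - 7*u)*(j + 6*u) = j^2 - j*u - 42*u^2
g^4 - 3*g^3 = g^3*(g - 3)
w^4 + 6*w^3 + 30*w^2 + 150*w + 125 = (w + 1)*(w + 5)*(w - 5*I)*(w + 5*I)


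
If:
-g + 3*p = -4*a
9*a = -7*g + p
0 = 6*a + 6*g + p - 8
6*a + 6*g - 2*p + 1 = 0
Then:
No Solution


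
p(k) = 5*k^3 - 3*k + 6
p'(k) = 15*k^2 - 3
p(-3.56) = -208.91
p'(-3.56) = 187.10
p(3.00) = 132.00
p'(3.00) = 132.00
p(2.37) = 65.45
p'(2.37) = 81.25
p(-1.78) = -16.86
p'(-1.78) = 44.53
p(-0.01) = 6.03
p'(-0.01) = -3.00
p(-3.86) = -269.98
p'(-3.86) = 220.49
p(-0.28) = 6.73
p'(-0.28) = -1.82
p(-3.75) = -246.42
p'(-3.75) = 207.94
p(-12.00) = -8598.00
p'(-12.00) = 2157.00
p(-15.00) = -16824.00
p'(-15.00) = 3372.00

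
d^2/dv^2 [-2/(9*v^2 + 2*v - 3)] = 4*(81*v^2 + 18*v - 4*(9*v + 1)^2 - 27)/(9*v^2 + 2*v - 3)^3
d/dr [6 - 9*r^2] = -18*r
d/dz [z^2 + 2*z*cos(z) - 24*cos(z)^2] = -2*z*sin(z) + 2*z + 24*sin(2*z) + 2*cos(z)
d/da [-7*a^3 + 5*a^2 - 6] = a*(10 - 21*a)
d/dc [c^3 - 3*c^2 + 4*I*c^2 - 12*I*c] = 3*c^2 + c*(-6 + 8*I) - 12*I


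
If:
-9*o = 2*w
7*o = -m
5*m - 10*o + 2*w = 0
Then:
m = 0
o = 0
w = 0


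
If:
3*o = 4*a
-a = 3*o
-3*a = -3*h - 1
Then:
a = 0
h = -1/3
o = 0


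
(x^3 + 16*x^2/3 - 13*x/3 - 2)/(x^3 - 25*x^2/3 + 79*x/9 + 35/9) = 3*(x^2 + 5*x - 6)/(3*x^2 - 26*x + 35)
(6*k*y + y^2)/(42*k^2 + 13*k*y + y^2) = y/(7*k + y)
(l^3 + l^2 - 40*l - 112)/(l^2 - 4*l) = (l^3 + l^2 - 40*l - 112)/(l*(l - 4))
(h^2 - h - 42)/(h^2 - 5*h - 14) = (h + 6)/(h + 2)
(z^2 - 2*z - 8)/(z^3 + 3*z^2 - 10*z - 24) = (z - 4)/(z^2 + z - 12)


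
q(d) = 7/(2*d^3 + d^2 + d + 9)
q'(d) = 7*(-6*d^2 - 2*d - 1)/(2*d^3 + d^2 + d + 9)^2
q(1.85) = 0.26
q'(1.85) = -0.24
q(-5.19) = -0.03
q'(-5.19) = -0.02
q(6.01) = 0.01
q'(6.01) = -0.01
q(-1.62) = 4.66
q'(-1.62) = -41.94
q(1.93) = 0.24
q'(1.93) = -0.23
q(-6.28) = -0.02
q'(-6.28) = -0.01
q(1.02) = 0.53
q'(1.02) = -0.37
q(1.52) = 0.35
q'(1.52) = -0.32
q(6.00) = 0.01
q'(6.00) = -0.00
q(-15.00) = 0.00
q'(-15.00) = 0.00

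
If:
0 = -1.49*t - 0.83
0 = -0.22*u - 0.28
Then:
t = -0.56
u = -1.27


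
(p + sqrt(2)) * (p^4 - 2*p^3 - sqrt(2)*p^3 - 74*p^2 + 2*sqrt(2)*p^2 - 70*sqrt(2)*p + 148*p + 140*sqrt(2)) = p^5 - 2*p^4 - 76*p^3 - 144*sqrt(2)*p^2 + 152*p^2 - 140*p + 288*sqrt(2)*p + 280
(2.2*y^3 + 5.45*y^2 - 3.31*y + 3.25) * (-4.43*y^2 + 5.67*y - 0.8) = -9.746*y^5 - 11.6695*y^4 + 43.8048*y^3 - 37.5252*y^2 + 21.0755*y - 2.6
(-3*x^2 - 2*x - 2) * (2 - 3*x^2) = 9*x^4 + 6*x^3 - 4*x - 4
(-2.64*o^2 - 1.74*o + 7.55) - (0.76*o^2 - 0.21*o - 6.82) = -3.4*o^2 - 1.53*o + 14.37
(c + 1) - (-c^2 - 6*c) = c^2 + 7*c + 1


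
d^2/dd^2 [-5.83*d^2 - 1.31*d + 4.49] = -11.6600000000000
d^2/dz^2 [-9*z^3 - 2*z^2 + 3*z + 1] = -54*z - 4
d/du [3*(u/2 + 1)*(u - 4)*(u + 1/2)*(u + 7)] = 6*u^3 + 99*u^2/4 - 117*u/2 - 201/2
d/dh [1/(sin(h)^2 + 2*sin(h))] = -2*(sin(h) + 1)*cos(h)/((sin(h) + 2)^2*sin(h)^2)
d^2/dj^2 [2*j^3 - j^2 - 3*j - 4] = 12*j - 2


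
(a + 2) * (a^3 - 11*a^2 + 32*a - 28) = a^4 - 9*a^3 + 10*a^2 + 36*a - 56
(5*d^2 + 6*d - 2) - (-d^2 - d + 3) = 6*d^2 + 7*d - 5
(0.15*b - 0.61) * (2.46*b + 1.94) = 0.369*b^2 - 1.2096*b - 1.1834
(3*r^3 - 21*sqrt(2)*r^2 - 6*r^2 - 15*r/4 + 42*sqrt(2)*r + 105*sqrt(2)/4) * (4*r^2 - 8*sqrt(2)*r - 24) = 12*r^5 - 108*sqrt(2)*r^4 - 24*r^4 + 249*r^3 + 216*sqrt(2)*r^3 - 528*r^2 + 639*sqrt(2)*r^2 - 1008*sqrt(2)*r - 330*r - 630*sqrt(2)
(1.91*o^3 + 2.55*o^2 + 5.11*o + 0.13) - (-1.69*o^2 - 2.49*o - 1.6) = 1.91*o^3 + 4.24*o^2 + 7.6*o + 1.73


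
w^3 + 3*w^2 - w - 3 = (w - 1)*(w + 1)*(w + 3)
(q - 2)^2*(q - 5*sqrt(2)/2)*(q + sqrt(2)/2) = q^4 - 4*q^3 - 2*sqrt(2)*q^3 + 3*q^2/2 + 8*sqrt(2)*q^2 - 8*sqrt(2)*q + 10*q - 10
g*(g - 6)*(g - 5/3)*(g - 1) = g^4 - 26*g^3/3 + 53*g^2/3 - 10*g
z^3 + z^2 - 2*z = z*(z - 1)*(z + 2)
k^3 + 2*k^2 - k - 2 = (k - 1)*(k + 1)*(k + 2)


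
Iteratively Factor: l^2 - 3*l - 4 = (l - 4)*(l + 1)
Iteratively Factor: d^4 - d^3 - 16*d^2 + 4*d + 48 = (d + 2)*(d^3 - 3*d^2 - 10*d + 24) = (d - 2)*(d + 2)*(d^2 - d - 12) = (d - 4)*(d - 2)*(d + 2)*(d + 3)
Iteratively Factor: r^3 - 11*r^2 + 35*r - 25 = (r - 1)*(r^2 - 10*r + 25) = (r - 5)*(r - 1)*(r - 5)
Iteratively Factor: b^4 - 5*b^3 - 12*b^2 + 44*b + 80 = (b - 4)*(b^3 - b^2 - 16*b - 20) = (b - 5)*(b - 4)*(b^2 + 4*b + 4) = (b - 5)*(b - 4)*(b + 2)*(b + 2)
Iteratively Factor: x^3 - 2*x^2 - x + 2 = (x - 1)*(x^2 - x - 2) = (x - 1)*(x + 1)*(x - 2)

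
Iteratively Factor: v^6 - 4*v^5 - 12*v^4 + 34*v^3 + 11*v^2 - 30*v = (v + 3)*(v^5 - 7*v^4 + 9*v^3 + 7*v^2 - 10*v) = (v + 1)*(v + 3)*(v^4 - 8*v^3 + 17*v^2 - 10*v) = (v - 2)*(v + 1)*(v + 3)*(v^3 - 6*v^2 + 5*v) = v*(v - 2)*(v + 1)*(v + 3)*(v^2 - 6*v + 5) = v*(v - 2)*(v - 1)*(v + 1)*(v + 3)*(v - 5)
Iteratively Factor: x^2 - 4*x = (x)*(x - 4)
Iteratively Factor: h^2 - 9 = (h - 3)*(h + 3)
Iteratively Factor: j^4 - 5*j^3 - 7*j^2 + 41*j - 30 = (j + 3)*(j^3 - 8*j^2 + 17*j - 10) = (j - 5)*(j + 3)*(j^2 - 3*j + 2) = (j - 5)*(j - 2)*(j + 3)*(j - 1)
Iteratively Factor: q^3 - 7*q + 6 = (q + 3)*(q^2 - 3*q + 2) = (q - 1)*(q + 3)*(q - 2)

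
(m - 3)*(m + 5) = m^2 + 2*m - 15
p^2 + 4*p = p*(p + 4)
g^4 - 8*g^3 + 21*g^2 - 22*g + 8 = (g - 4)*(g - 2)*(g - 1)^2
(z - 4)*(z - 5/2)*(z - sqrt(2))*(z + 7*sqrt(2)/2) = z^4 - 13*z^3/2 + 5*sqrt(2)*z^3/2 - 65*sqrt(2)*z^2/4 + 3*z^2 + 25*sqrt(2)*z + 91*z/2 - 70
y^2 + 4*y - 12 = (y - 2)*(y + 6)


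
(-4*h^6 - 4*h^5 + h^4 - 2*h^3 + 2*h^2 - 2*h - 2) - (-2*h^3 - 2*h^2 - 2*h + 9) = -4*h^6 - 4*h^5 + h^4 + 4*h^2 - 11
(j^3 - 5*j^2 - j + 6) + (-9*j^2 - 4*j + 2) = j^3 - 14*j^2 - 5*j + 8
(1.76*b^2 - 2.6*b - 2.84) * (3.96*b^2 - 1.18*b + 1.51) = 6.9696*b^4 - 12.3728*b^3 - 5.5208*b^2 - 0.574800000000001*b - 4.2884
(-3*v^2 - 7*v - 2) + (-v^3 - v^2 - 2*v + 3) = -v^3 - 4*v^2 - 9*v + 1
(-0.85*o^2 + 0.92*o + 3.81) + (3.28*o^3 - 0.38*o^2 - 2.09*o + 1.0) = 3.28*o^3 - 1.23*o^2 - 1.17*o + 4.81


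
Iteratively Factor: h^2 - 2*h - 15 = (h + 3)*(h - 5)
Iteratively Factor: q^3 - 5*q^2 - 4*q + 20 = (q - 5)*(q^2 - 4) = (q - 5)*(q + 2)*(q - 2)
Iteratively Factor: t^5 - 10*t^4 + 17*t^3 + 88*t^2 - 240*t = (t)*(t^4 - 10*t^3 + 17*t^2 + 88*t - 240) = t*(t - 4)*(t^3 - 6*t^2 - 7*t + 60) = t*(t - 4)^2*(t^2 - 2*t - 15) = t*(t - 5)*(t - 4)^2*(t + 3)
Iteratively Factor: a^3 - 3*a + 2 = (a - 1)*(a^2 + a - 2) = (a - 1)^2*(a + 2)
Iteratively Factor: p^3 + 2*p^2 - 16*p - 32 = (p - 4)*(p^2 + 6*p + 8) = (p - 4)*(p + 2)*(p + 4)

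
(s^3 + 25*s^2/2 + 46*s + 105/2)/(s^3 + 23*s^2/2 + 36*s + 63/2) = (2*s + 5)/(2*s + 3)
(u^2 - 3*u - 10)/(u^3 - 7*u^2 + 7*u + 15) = (u + 2)/(u^2 - 2*u - 3)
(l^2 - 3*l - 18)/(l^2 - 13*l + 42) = (l + 3)/(l - 7)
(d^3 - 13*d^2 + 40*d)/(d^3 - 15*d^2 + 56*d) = (d - 5)/(d - 7)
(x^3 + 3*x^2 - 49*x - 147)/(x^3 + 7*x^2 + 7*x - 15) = (x^2 - 49)/(x^2 + 4*x - 5)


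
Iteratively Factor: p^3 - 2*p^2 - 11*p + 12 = (p - 4)*(p^2 + 2*p - 3) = (p - 4)*(p + 3)*(p - 1)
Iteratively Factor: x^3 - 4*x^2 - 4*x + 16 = (x + 2)*(x^2 - 6*x + 8) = (x - 4)*(x + 2)*(x - 2)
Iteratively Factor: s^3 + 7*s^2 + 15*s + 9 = (s + 3)*(s^2 + 4*s + 3) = (s + 3)^2*(s + 1)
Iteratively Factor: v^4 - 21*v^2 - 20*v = (v + 4)*(v^3 - 4*v^2 - 5*v) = (v + 1)*(v + 4)*(v^2 - 5*v) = (v - 5)*(v + 1)*(v + 4)*(v)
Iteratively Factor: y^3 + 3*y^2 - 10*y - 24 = (y + 2)*(y^2 + y - 12) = (y + 2)*(y + 4)*(y - 3)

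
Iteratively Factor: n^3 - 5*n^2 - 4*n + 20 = (n - 5)*(n^2 - 4) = (n - 5)*(n - 2)*(n + 2)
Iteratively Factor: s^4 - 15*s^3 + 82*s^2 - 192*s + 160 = (s - 4)*(s^3 - 11*s^2 + 38*s - 40) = (s - 4)^2*(s^2 - 7*s + 10) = (s - 4)^2*(s - 2)*(s - 5)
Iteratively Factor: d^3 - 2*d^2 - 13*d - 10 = (d - 5)*(d^2 + 3*d + 2) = (d - 5)*(d + 2)*(d + 1)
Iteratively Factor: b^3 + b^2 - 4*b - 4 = (b + 2)*(b^2 - b - 2) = (b + 1)*(b + 2)*(b - 2)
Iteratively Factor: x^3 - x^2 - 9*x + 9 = (x - 1)*(x^2 - 9) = (x - 3)*(x - 1)*(x + 3)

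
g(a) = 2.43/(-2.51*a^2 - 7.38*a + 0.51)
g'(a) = 2.43*(5.02*a + 7.38)/(-2.51*a^2 - 7.38*a + 0.51)^2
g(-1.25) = 0.42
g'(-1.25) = 0.08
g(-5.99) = -0.05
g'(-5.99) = -0.03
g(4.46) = -0.03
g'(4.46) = 0.01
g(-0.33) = 0.91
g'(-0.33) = 1.95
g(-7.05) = -0.03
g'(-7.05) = -0.01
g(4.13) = -0.03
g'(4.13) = 0.01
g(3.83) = -0.04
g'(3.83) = 0.02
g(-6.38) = -0.04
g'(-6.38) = -0.02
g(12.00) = -0.01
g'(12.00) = 0.00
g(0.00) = 4.76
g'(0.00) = 68.95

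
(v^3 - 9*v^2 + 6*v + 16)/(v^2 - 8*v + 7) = (v^3 - 9*v^2 + 6*v + 16)/(v^2 - 8*v + 7)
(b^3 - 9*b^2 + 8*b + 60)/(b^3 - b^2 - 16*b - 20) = (b - 6)/(b + 2)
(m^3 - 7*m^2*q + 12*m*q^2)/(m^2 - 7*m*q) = (m^2 - 7*m*q + 12*q^2)/(m - 7*q)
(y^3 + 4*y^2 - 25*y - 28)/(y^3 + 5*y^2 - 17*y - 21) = (y - 4)/(y - 3)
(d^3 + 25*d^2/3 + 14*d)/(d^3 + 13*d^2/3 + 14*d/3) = (d + 6)/(d + 2)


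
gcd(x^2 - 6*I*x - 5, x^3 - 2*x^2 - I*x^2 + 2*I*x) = x - I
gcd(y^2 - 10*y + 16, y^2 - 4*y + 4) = y - 2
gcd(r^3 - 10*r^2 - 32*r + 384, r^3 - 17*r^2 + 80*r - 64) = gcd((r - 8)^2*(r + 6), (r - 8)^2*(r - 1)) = r^2 - 16*r + 64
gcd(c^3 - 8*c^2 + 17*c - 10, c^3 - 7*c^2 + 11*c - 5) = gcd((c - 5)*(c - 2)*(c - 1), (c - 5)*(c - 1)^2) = c^2 - 6*c + 5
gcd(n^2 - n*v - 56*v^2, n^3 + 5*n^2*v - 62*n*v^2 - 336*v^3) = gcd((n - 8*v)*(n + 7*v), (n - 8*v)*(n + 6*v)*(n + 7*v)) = -n^2 + n*v + 56*v^2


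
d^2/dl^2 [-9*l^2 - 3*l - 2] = -18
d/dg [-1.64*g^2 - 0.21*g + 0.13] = -3.28*g - 0.21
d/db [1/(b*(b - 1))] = (1 - 2*b)/(b^2*(b^2 - 2*b + 1))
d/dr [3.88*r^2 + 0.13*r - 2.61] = 7.76*r + 0.13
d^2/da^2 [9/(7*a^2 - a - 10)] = 18*(49*a^2 - 7*a - (14*a - 1)^2 - 70)/(-7*a^2 + a + 10)^3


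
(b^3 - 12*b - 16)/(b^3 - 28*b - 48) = (-b^3 + 12*b + 16)/(-b^3 + 28*b + 48)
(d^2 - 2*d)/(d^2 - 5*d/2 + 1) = 2*d/(2*d - 1)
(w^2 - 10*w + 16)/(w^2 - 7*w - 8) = (w - 2)/(w + 1)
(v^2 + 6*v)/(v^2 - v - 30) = v*(v + 6)/(v^2 - v - 30)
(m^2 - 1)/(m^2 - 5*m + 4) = (m + 1)/(m - 4)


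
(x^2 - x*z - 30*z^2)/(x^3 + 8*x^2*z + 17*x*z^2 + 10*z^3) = (x - 6*z)/(x^2 + 3*x*z + 2*z^2)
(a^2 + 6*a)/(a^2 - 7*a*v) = (a + 6)/(a - 7*v)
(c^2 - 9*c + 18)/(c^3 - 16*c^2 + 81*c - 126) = 1/(c - 7)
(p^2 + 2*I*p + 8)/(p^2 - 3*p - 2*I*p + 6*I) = (p + 4*I)/(p - 3)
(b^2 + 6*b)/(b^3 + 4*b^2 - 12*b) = 1/(b - 2)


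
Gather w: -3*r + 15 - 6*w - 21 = -3*r - 6*w - 6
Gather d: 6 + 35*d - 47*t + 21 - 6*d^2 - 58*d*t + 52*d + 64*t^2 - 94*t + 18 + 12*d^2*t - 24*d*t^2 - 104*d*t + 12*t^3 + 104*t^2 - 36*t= d^2*(12*t - 6) + d*(-24*t^2 - 162*t + 87) + 12*t^3 + 168*t^2 - 177*t + 45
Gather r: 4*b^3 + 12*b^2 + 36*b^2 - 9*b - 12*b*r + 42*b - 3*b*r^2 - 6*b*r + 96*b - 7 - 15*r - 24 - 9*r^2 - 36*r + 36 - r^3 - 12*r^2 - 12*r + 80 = 4*b^3 + 48*b^2 + 129*b - r^3 + r^2*(-3*b - 21) + r*(-18*b - 63) + 85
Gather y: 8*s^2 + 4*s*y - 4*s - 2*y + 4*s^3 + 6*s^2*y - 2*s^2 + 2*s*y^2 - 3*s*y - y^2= 4*s^3 + 6*s^2 - 4*s + y^2*(2*s - 1) + y*(6*s^2 + s - 2)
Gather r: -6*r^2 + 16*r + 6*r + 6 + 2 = -6*r^2 + 22*r + 8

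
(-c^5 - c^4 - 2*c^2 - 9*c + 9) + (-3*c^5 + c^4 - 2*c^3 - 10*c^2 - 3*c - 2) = -4*c^5 - 2*c^3 - 12*c^2 - 12*c + 7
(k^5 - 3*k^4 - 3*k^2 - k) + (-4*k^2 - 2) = k^5 - 3*k^4 - 7*k^2 - k - 2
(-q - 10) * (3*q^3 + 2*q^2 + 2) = -3*q^4 - 32*q^3 - 20*q^2 - 2*q - 20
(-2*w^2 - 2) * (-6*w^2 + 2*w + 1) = 12*w^4 - 4*w^3 + 10*w^2 - 4*w - 2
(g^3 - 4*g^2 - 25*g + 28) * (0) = 0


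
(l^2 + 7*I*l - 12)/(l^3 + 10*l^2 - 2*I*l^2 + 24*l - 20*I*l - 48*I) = (l^2 + 7*I*l - 12)/(l^3 + l^2*(10 - 2*I) + l*(24 - 20*I) - 48*I)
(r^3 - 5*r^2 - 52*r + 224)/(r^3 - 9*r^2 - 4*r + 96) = (r + 7)/(r + 3)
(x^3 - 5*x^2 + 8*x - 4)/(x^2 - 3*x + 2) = x - 2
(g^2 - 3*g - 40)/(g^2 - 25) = (g - 8)/(g - 5)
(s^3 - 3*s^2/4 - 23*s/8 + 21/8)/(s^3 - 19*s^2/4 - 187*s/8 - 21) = (2*s^2 - 5*s + 3)/(2*s^2 - 13*s - 24)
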